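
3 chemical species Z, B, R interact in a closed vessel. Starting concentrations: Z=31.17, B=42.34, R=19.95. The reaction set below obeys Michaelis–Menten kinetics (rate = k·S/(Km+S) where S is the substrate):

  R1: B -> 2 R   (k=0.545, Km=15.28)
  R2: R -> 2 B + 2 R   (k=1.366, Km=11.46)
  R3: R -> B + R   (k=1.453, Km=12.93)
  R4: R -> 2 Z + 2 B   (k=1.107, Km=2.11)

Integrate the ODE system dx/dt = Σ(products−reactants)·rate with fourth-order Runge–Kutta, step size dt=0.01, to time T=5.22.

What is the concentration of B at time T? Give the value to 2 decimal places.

RK4 with dt=0.01: 522 steps to T=5.22. Trajectory (selected grid times):
t=0.00: Z=31.17 B=42.34 R=19.95
t=0.58: Z=32.33 B=44.79 R=20.34
t=1.16: Z=33.50 B=47.25 R=20.74
t=1.74: Z=34.66 B=49.72 R=21.15
t=2.32: Z=35.83 B=52.21 R=21.57
t=2.90: Z=37.00 B=54.70 R=22.00
t=3.48: Z=38.18 B=57.20 R=22.43
t=4.06: Z=39.35 B=59.71 R=22.87
t=4.64: Z=40.53 B=62.24 R=23.31
t=5.22: Z=41.71 B=64.77 R=23.77
Read off B at T=5.22: 64.77

B at T = 64.77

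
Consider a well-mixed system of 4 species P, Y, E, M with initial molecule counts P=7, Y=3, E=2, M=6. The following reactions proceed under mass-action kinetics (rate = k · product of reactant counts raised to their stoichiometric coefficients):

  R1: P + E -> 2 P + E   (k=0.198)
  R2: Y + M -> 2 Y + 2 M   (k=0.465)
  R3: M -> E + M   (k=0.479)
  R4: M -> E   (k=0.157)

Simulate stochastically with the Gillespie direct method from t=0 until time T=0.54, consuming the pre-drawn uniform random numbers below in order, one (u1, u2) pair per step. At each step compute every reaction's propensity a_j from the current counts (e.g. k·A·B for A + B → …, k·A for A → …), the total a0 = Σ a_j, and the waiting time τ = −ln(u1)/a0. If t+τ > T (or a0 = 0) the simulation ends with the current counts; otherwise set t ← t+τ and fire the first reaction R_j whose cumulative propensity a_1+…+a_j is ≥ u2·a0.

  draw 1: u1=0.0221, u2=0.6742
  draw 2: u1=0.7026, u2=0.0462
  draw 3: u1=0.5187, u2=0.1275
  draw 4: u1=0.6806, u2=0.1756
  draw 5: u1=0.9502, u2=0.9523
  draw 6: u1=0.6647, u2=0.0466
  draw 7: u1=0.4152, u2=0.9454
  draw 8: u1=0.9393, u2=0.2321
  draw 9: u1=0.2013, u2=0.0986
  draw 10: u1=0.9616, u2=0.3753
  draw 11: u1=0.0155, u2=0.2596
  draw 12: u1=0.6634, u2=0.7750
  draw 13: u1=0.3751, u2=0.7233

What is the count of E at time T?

t=0.000: P=7 Y=3 E=2 M=6
Draw 1: a1=2.772, a2=8.370, a3=2.874, a4=0.942, a0=14.958; τ=−ln(0.0221)/14.958=0.255 → t=0.255; u2·a0=0.6742·14.958=10.085; a1=2.772 < 10.085 ≤ a1+a2=11.142 → R2 fires; P=7 Y=4 E=2 M=7
Draw 2: a1=2.772, a2=13.020, a3=3.353, a4=1.099, a0=20.244; τ=−ln(0.7026)/20.244=0.017 → t=0.272; u2·a0=0.0462·20.244=0.935 ≤ a1=2.772 → R1 fires; P=8 Y=4 E=2 M=7
Draw 3: a1=3.168, a2=13.020, a3=3.353, a4=1.099, a0=20.640; τ=−ln(0.5187)/20.640=0.032 → t=0.304; u2·a0=0.1275·20.640=2.632 ≤ a1=3.168 → R1 fires; P=9 Y=4 E=2 M=7
Draw 4: a1=3.564, a2=13.020, a3=3.353, a4=1.099, a0=21.036; τ=−ln(0.6806)/21.036=0.018 → t=0.322; u2·a0=0.1756·21.036=3.694; a1=3.564 < 3.694 ≤ a1+a2=16.584 → R2 fires; P=9 Y=5 E=2 M=8
Draw 5: a1=3.564, a2=18.600, a3=3.832, a4=1.256, a0=27.252; τ=−ln(0.9502)/27.252=0.002 → t=0.324; u2·a0=0.9523·27.252=25.952; a1+a2=22.164 < 25.952 ≤ a1+…+a3=25.996 → R3 fires; P=9 Y=5 E=3 M=8
Draw 6: a1=5.346, a2=18.600, a3=3.832, a4=1.256, a0=29.034; τ=−ln(0.6647)/29.034=0.014 → t=0.338; u2·a0=0.0466·29.034=1.353 ≤ a1=5.346 → R1 fires; P=10 Y=5 E=3 M=8
Draw 7: a1=5.940, a2=18.600, a3=3.832, a4=1.256, a0=29.628; τ=−ln(0.4152)/29.628=0.030 → t=0.368; u2·a0=0.9454·29.628=28.010; a1+a2=24.540 < 28.010 ≤ a1+…+a3=28.372 → R3 fires; P=10 Y=5 E=4 M=8
Draw 8: a1=7.920, a2=18.600, a3=3.832, a4=1.256, a0=31.608; τ=−ln(0.9393)/31.608=0.002 → t=0.370; u2·a0=0.2321·31.608=7.336 ≤ a1=7.920 → R1 fires; P=11 Y=5 E=4 M=8
Draw 9: a1=8.712, a2=18.600, a3=3.832, a4=1.256, a0=32.400; τ=−ln(0.2013)/32.400=0.049 → t=0.419; u2·a0=0.0986·32.400=3.195 ≤ a1=8.712 → R1 fires; P=12 Y=5 E=4 M=8
Draw 10: a1=9.504, a2=18.600, a3=3.832, a4=1.256, a0=33.192; τ=−ln(0.9616)/33.192=0.001 → t=0.421; u2·a0=0.3753·33.192=12.457; a1=9.504 < 12.457 ≤ a1+a2=28.104 → R2 fires; P=12 Y=6 E=4 M=9
Draw 11: a1=9.504, a2=25.110, a3=4.311, a4=1.413, a0=40.338; τ=−ln(0.0155)/40.338=0.103 → t=0.524; u2·a0=0.2596·40.338=10.472; a1=9.504 < 10.472 ≤ a1+a2=34.614 → R2 fires; P=12 Y=7 E=4 M=10
Draw 12: a1=9.504, a2=32.550, a3=4.790, a4=1.570, a0=48.414; τ=−ln(0.6634)/48.414=0.008 → t=0.532; u2·a0=0.7750·48.414=37.521; a1=9.504 < 37.521 ≤ a1+a2=42.054 → R2 fires; P=12 Y=8 E=4 M=11
Draw 13: a1=9.504, a2=40.920, a3=5.269, a4=1.727, a0=57.420; τ=−ln(0.3751)/57.420=0.017 → t=0.549 > T=0.54: stop.
Read off E at T=0.54: 4

E at T = 4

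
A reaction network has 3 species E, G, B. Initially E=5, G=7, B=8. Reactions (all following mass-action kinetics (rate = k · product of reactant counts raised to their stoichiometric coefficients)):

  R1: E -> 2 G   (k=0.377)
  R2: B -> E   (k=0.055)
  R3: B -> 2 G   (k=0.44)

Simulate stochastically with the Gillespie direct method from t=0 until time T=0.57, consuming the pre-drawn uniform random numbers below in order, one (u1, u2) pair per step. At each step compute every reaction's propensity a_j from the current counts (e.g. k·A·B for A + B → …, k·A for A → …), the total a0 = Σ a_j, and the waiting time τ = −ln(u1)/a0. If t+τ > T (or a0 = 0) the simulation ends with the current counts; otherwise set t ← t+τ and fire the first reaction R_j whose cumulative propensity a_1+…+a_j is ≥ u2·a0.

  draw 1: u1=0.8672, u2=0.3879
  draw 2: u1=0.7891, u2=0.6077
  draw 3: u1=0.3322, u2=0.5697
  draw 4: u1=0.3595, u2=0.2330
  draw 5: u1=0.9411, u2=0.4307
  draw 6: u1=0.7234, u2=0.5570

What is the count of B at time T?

t=0.000: E=5 G=7 B=8
Draw 1: a1=1.885, a2=0.440, a3=3.520, a0=5.845; τ=−ln(0.8672)/5.845=0.024 → t=0.024; u2·a0=0.3879·5.845=2.267; a1=1.885 < 2.267 ≤ a1+a2=2.325 → R2 fires; E=6 G=7 B=7
Draw 2: a1=2.262, a2=0.385, a3=3.080, a0=5.727; τ=−ln(0.7891)/5.727=0.041 → t=0.066; u2·a0=0.6077·5.727=3.480; a1+a2=2.647 < 3.480 ≤ a1+…+a3=5.727 → R3 fires; E=6 G=9 B=6
Draw 3: a1=2.262, a2=0.330, a3=2.640, a0=5.232; τ=−ln(0.3322)/5.232=0.211 → t=0.276; u2·a0=0.5697·5.232=2.981; a1+a2=2.592 < 2.981 ≤ a1+…+a3=5.232 → R3 fires; E=6 G=11 B=5
Draw 4: a1=2.262, a2=0.275, a3=2.200, a0=4.737; τ=−ln(0.3595)/4.737=0.216 → t=0.492; u2·a0=0.2330·4.737=1.104 ≤ a1=2.262 → R1 fires; E=5 G=13 B=5
Draw 5: a1=1.885, a2=0.275, a3=2.200, a0=4.360; τ=−ln(0.9411)/4.360=0.014 → t=0.506; u2·a0=0.4307·4.360=1.878 ≤ a1=1.885 → R1 fires; E=4 G=15 B=5
Draw 6: a1=1.508, a2=0.275, a3=2.200, a0=3.983; τ=−ln(0.7234)/3.983=0.081 → t=0.588 > T=0.57: stop.
Read off B at T=0.57: 5

B at T = 5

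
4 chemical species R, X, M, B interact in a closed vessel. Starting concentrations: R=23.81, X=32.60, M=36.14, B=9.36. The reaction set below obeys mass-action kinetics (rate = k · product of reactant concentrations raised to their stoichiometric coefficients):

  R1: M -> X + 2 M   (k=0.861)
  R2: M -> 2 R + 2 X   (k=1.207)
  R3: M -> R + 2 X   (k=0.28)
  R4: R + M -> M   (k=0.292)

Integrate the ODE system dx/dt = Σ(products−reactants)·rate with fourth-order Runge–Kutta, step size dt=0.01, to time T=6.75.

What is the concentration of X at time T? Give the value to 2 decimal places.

X at T = 250.76

RK4 with dt=0.01: 675 steps to T=6.75. Trajectory (selected grid times):
t=0.00: R=23.81 X=32.60 M=36.14 B=9.36
t=0.75: R=9.25 X=115.56 M=22.60 B=9.36
t=1.50: R=9.23 X=167.43 M=14.13 B=9.36
t=2.25: R=9.23 X=199.87 M=8.84 B=9.36
t=3.00: R=9.23 X=220.15 M=5.53 B=9.36
t=3.75: R=9.23 X=232.83 M=3.46 B=9.36
t=4.50: R=9.23 X=240.76 M=2.16 B=9.36
t=5.25: R=9.23 X=245.72 M=1.35 B=9.36
t=6.00: R=9.23 X=248.83 M=0.84 B=9.36
t=6.75: R=9.23 X=250.76 M=0.53 B=9.36
Read off X at T=6.75: 250.76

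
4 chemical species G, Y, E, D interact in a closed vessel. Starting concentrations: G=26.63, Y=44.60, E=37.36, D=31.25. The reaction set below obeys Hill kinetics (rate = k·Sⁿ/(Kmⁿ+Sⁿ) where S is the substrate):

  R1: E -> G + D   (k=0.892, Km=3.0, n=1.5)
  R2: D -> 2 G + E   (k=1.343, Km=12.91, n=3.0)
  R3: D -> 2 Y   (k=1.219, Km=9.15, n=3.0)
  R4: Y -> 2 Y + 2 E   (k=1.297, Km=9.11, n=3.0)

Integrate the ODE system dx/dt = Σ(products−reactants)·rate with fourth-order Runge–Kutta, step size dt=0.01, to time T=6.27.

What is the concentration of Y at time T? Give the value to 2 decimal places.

RK4 with dt=0.01: 627 steps to T=6.27. Trajectory (selected grid times):
t=0.00: G=26.63 Y=44.60 E=37.36 D=31.25
t=0.70: G=28.99 Y=47.16 E=39.43 D=30.15
t=1.39: G=31.31 Y=49.69 E=41.46 D=29.09
t=2.09: G=33.64 Y=52.24 E=43.51 D=28.01
t=2.79: G=35.96 Y=54.79 E=45.55 D=26.95
t=3.48: G=38.22 Y=57.30 E=47.56 D=25.92
t=4.18: G=40.50 Y=59.83 E=49.59 D=24.89
t=4.88: G=42.75 Y=62.36 E=51.60 D=23.87
t=5.57: G=44.94 Y=64.84 E=53.57 D=22.89
t=6.27: G=47.14 Y=67.34 E=55.55 D=21.92
Read off Y at T=6.27: 67.34

Y at T = 67.34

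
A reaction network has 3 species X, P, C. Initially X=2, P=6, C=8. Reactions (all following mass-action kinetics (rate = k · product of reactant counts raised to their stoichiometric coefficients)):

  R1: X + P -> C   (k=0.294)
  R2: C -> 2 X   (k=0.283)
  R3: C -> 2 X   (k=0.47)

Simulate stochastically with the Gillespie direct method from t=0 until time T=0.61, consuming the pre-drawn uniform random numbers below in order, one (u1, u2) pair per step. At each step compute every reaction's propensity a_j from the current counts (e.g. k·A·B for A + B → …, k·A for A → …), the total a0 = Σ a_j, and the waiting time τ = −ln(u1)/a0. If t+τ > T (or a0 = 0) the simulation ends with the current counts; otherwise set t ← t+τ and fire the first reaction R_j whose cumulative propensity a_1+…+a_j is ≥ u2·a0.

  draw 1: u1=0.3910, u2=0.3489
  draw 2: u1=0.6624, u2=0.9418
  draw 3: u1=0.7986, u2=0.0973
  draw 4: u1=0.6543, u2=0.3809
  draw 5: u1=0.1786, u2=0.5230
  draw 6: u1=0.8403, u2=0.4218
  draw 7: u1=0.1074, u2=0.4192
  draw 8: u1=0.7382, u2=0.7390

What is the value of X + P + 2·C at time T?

Check how each reaction changes W = X + P + 2·C (weight of products minus weight of reactants):
R1: X + P -> C: (2·1) − (1·1 + 1·1) = 2 − 2 = 0
R2: C -> 2 X: (1·2) − (2·1) = 2 − 2 = 0
R3: C -> 2 X: (1·2) − (2·1) = 2 − 2 = 0
Every reaction leaves W unchanged, so W is conserved and no simulation is needed: W(T) = W(0) = 2 + 6 + 2·8 = 24

Value at T = 24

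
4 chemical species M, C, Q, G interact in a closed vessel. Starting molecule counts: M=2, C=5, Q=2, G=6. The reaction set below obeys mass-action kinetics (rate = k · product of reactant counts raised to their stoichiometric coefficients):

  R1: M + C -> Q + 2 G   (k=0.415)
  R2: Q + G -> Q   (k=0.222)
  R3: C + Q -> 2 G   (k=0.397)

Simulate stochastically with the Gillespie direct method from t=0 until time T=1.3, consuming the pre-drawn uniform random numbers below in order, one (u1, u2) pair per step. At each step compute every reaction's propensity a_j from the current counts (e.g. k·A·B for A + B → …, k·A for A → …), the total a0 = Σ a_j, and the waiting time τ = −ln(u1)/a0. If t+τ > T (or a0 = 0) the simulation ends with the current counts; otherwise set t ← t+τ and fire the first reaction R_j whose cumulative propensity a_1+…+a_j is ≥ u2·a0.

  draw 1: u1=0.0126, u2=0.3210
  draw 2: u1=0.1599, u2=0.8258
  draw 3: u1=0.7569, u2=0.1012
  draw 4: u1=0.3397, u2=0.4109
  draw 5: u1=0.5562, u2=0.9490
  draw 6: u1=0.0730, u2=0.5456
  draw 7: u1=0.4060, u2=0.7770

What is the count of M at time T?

t=0.000: M=2 C=5 Q=2 G=6
Draw 1: a1=4.150, a2=2.664, a3=3.970, a0=10.784; τ=−ln(0.0126)/10.784=0.406 → t=0.406; u2·a0=0.3210·10.784=3.462 ≤ a1=4.150 → R1 fires; M=1 C=4 Q=3 G=8
Draw 2: a1=1.660, a2=5.328, a3=4.764, a0=11.752; τ=−ln(0.1599)/11.752=0.156 → t=0.562; u2·a0=0.8258·11.752=9.705; a1+a2=6.988 < 9.705 ≤ a1+…+a3=11.752 → R3 fires; M=1 C=3 Q=2 G=10
Draw 3: a1=1.245, a2=4.440, a3=2.382, a0=8.067; τ=−ln(0.7569)/8.067=0.035 → t=0.596; u2·a0=0.1012·8.067=0.816 ≤ a1=1.245 → R1 fires; M=0 C=2 Q=3 G=12
Draw 4: a1=0.000, a2=7.992, a3=2.382, a0=10.374; τ=−ln(0.3397)/10.374=0.104 → t=0.700; u2·a0=0.4109·10.374=4.263; a1=0.000 < 4.263 ≤ a1+a2=7.992 → R2 fires; M=0 C=2 Q=3 G=11
Draw 5: a1=0.000, a2=7.326, a3=2.382, a0=9.708; τ=−ln(0.5562)/9.708=0.060 → t=0.761; u2·a0=0.9490·9.708=9.213; a1+a2=7.326 < 9.213 ≤ a1+…+a3=9.708 → R3 fires; M=0 C=1 Q=2 G=13
Draw 6: a1=0.000, a2=5.772, a3=0.794, a0=6.566; τ=−ln(0.0730)/6.566=0.399 → t=1.159; u2·a0=0.5456·6.566=3.582; a1=0.000 < 3.582 ≤ a1+a2=5.772 → R2 fires; M=0 C=1 Q=2 G=12
Draw 7: a1=0.000, a2=5.328, a3=0.794, a0=6.122; τ=−ln(0.4060)/6.122=0.147 → t=1.306 > T=1.3: stop.
Read off M at T=1.3: 0

M at T = 0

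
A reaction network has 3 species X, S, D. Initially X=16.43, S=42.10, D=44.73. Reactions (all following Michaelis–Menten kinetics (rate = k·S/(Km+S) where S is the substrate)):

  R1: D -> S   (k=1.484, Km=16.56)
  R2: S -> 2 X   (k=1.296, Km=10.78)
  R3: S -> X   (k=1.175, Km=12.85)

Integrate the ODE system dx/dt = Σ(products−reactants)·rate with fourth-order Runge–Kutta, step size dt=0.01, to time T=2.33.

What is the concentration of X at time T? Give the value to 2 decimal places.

RK4 with dt=0.01: 233 steps to T=2.33. Trajectory (selected grid times):
t=0.00: X=16.43 S=42.10 D=44.73
t=0.26: X=17.20 S=41.88 D=44.45
t=0.52: X=17.97 S=41.66 D=44.17
t=0.78: X=18.74 S=41.44 D=43.89
t=1.04: X=19.51 S=41.22 D=43.61
t=1.29: X=20.24 S=41.01 D=43.34
t=1.55: X=21.01 S=40.79 D=43.06
t=1.81: X=21.77 S=40.57 D=42.78
t=2.07: X=22.54 S=40.35 D=42.50
t=2.33: X=23.30 S=40.13 D=42.23
Read off X at T=2.33: 23.30

X at T = 23.30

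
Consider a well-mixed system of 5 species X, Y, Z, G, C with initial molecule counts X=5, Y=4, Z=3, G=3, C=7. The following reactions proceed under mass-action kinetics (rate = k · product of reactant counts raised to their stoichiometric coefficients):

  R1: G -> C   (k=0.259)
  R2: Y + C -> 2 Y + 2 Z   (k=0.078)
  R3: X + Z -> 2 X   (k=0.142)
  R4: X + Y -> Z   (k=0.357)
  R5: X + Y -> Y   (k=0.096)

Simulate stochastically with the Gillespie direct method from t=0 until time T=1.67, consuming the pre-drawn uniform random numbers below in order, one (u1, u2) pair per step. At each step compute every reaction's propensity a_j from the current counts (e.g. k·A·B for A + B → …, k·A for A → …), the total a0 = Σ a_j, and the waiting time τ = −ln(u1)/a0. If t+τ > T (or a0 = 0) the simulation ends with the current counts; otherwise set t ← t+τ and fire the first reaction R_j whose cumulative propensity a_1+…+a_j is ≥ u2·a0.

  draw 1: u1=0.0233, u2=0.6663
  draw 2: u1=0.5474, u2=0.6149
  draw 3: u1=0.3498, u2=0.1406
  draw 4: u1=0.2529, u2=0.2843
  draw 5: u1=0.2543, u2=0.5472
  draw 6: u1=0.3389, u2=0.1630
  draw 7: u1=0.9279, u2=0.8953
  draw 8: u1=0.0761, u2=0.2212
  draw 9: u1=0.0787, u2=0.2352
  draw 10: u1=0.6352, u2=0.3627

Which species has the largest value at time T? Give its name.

Dominant species at T: Z

t=0.000: X=5 Y=4 Z=3 G=3 C=7
Draw 1: a1=0.777, a2=2.184, a3=2.130, a4=7.140, a5=1.920, a0=14.151; τ=−ln(0.0233)/14.151=0.266 → t=0.266; u2·a0=0.6663·14.151=9.429; a1+…+a3=5.091 < 9.429 ≤ a1+…+a4=12.231 → R4 fires; X=4 Y=3 Z=4 G=3 C=7
Draw 2: a1=0.777, a2=1.638, a3=2.272, a4=4.284, a5=1.152, a0=10.123; τ=−ln(0.5474)/10.123=0.060 → t=0.325; u2·a0=0.6149·10.123=6.225; a1+…+a3=4.687 < 6.225 ≤ a1+…+a4=8.971 → R4 fires; X=3 Y=2 Z=5 G=3 C=7
Draw 3: a1=0.777, a2=1.092, a3=2.130, a4=2.142, a5=0.576, a0=6.717; τ=−ln(0.3498)/6.717=0.156 → t=0.482; u2·a0=0.1406·6.717=0.944; a1=0.777 < 0.944 ≤ a1+a2=1.869 → R2 fires; X=3 Y=3 Z=7 G=3 C=6
Draw 4: a1=0.777, a2=1.404, a3=2.982, a4=3.213, a5=0.864, a0=9.240; τ=−ln(0.2529)/9.240=0.149 → t=0.630; u2·a0=0.2843·9.240=2.627; a1+a2=2.181 < 2.627 ≤ a1+…+a3=5.163 → R3 fires; X=4 Y=3 Z=6 G=3 C=6
Draw 5: a1=0.777, a2=1.404, a3=3.408, a4=4.284, a5=1.152, a0=11.025; τ=−ln(0.2543)/11.025=0.124 → t=0.755; u2·a0=0.5472·11.025=6.033; a1+…+a3=5.589 < 6.033 ≤ a1+…+a4=9.873 → R4 fires; X=3 Y=2 Z=7 G=3 C=6
Draw 6: a1=0.777, a2=0.936, a3=2.982, a4=2.142, a5=0.576, a0=7.413; τ=−ln(0.3389)/7.413=0.146 → t=0.901; u2·a0=0.1630·7.413=1.208; a1=0.777 < 1.208 ≤ a1+a2=1.713 → R2 fires; X=3 Y=3 Z=9 G=3 C=5
Draw 7: a1=0.777, a2=1.170, a3=3.834, a4=3.213, a5=0.864, a0=9.858; τ=−ln(0.9279)/9.858=0.008 → t=0.908; u2·a0=0.8953·9.858=8.826; a1+…+a3=5.781 < 8.826 ≤ a1+…+a4=8.994 → R4 fires; X=2 Y=2 Z=10 G=3 C=5
Draw 8: a1=0.777, a2=0.780, a3=2.840, a4=1.428, a5=0.384, a0=6.209; τ=−ln(0.0761)/6.209=0.415 → t=1.323; u2·a0=0.2212·6.209=1.373; a1=0.777 < 1.373 ≤ a1+a2=1.557 → R2 fires; X=2 Y=3 Z=12 G=3 C=4
Draw 9: a1=0.777, a2=0.936, a3=3.408, a4=2.142, a5=0.576, a0=7.839; τ=−ln(0.0787)/7.839=0.324 → t=1.647; u2·a0=0.2352·7.839=1.844; a1+a2=1.713 < 1.844 ≤ a1+…+a3=5.121 → R3 fires; X=3 Y=3 Z=11 G=3 C=4
Draw 10: a1=0.777, a2=0.936, a3=4.686, a4=3.213, a5=0.864, a0=10.476; τ=−ln(0.6352)/10.476=0.043 → t=1.691 > T=1.67: stop.
At T=1.67: X=3 Y=3 Z=11 G=3 C=4; the largest is Z.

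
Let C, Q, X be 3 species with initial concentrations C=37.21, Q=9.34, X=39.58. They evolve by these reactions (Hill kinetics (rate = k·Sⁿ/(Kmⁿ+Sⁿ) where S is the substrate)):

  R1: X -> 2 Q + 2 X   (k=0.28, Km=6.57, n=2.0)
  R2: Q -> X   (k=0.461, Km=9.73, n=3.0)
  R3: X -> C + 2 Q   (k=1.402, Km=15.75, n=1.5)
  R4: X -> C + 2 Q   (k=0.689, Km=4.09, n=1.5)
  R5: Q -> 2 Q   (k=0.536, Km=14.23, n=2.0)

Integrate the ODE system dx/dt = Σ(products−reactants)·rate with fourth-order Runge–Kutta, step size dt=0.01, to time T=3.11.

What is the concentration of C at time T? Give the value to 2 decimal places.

RK4 with dt=0.01: 311 steps to T=3.11. Trajectory (selected grid times):
t=0.00: C=37.21 Q=9.34 X=39.58
t=0.35: C=37.83 Q=10.76 X=39.13
t=0.69: C=38.44 Q=12.13 X=38.72
t=1.04: C=39.06 Q=13.54 X=38.30
t=1.38: C=39.67 Q=14.90 X=37.91
t=1.73: C=40.28 Q=16.30 X=37.52
t=2.07: C=40.88 Q=17.66 X=37.14
t=2.42: C=41.50 Q=19.06 X=36.76
t=2.76: C=42.10 Q=20.42 X=36.40
t=3.11: C=42.71 Q=21.82 X=36.02
Read off C at T=3.11: 42.71

C at T = 42.71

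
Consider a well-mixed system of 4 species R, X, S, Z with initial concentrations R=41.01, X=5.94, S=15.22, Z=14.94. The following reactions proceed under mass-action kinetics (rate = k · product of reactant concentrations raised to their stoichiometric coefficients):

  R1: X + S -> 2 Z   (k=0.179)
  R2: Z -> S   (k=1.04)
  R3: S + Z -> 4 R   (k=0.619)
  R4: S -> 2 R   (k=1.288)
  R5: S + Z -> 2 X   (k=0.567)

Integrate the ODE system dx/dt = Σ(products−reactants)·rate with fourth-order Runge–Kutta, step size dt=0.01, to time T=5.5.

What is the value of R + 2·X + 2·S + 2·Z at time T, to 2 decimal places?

Value at T = 113.21

Check how each reaction changes W = R + 2·X + 2·S + 2·Z (weight of products minus weight of reactants):
R1: X + S -> 2 Z: (2·2) − (2·1 + 2·1) = 4 − 4 = 0
R2: Z -> S: (2·1) − (2·1) = 2 − 2 = 0
R3: S + Z -> 4 R: (1·4) − (2·1 + 2·1) = 4 − 4 = 0
R4: S -> 2 R: (1·2) − (2·1) = 2 − 2 = 0
R5: S + Z -> 2 X: (2·2) − (2·1 + 2·1) = 4 − 4 = 0
Every reaction leaves W unchanged, so W is conserved and no simulation is needed: W(T) = W(0) = 41.01 + 2·5.94 + 2·15.22 + 2·14.94 = 113.21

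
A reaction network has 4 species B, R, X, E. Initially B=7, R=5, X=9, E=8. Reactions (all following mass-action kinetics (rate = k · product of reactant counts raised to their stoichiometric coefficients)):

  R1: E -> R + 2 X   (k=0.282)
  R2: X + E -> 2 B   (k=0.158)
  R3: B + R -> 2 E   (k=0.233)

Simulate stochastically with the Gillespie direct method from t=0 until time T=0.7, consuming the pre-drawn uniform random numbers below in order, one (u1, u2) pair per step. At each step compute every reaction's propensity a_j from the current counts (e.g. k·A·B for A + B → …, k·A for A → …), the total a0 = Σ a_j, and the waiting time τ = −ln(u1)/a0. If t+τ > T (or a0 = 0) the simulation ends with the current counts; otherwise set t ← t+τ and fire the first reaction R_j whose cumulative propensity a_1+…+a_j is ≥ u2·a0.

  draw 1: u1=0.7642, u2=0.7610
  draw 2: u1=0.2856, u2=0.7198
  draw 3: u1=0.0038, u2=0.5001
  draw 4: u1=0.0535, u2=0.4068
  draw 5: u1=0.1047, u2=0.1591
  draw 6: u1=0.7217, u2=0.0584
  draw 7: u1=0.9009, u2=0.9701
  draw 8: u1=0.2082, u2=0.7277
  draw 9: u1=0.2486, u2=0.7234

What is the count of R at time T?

t=0.000: B=7 R=5 X=9 E=8
Draw 1: a1=2.256, a2=11.376, a3=8.155, a0=21.787; τ=−ln(0.7642)/21.787=0.012 → t=0.012; u2·a0=0.7610·21.787=16.580; a1+a2=13.632 < 16.580 ≤ a1+…+a3=21.787 → R3 fires; B=6 R=4 X=9 E=10
Draw 2: a1=2.820, a2=14.220, a3=5.592, a0=22.632; τ=−ln(0.2856)/22.632=0.055 → t=0.068; u2·a0=0.7198·22.632=16.291; a1=2.820 < 16.291 ≤ a1+a2=17.040 → R2 fires; B=8 R=4 X=8 E=9
Draw 3: a1=2.538, a2=11.376, a3=7.456, a0=21.370; τ=−ln(0.0038)/21.370=0.261 → t=0.328; u2·a0=0.5001·21.370=10.687; a1=2.538 < 10.687 ≤ a1+a2=13.914 → R2 fires; B=10 R=4 X=7 E=8
Draw 4: a1=2.256, a2=8.848, a3=9.320, a0=20.424; τ=−ln(0.0535)/20.424=0.143 → t=0.472; u2·a0=0.4068·20.424=8.308; a1=2.256 < 8.308 ≤ a1+a2=11.104 → R2 fires; B=12 R=4 X=6 E=7
Draw 5: a1=1.974, a2=6.636, a3=11.184, a0=19.794; τ=−ln(0.1047)/19.794=0.114 → t=0.586; u2·a0=0.1591·19.794=3.149; a1=1.974 < 3.149 ≤ a1+a2=8.610 → R2 fires; B=14 R=4 X=5 E=6
Draw 6: a1=1.692, a2=4.740, a3=13.048, a0=19.480; τ=−ln(0.7217)/19.480=0.017 → t=0.603; u2·a0=0.0584·19.480=1.138 ≤ a1=1.692 → R1 fires; B=14 R=5 X=7 E=5
Draw 7: a1=1.410, a2=5.530, a3=16.310, a0=23.250; τ=−ln(0.9009)/23.250=0.004 → t=0.607; u2·a0=0.9701·23.250=22.555; a1+a2=6.940 < 22.555 ≤ a1+…+a3=23.250 → R3 fires; B=13 R=4 X=7 E=7
Draw 8: a1=1.974, a2=7.742, a3=12.116, a0=21.832; τ=−ln(0.2082)/21.832=0.072 → t=0.679; u2·a0=0.7277·21.832=15.887; a1+a2=9.716 < 15.887 ≤ a1+…+a3=21.832 → R3 fires; B=12 R=3 X=7 E=9
Draw 9: a1=2.538, a2=9.954, a3=8.388, a0=20.880; τ=−ln(0.2486)/20.880=0.067 → t=0.746 > T=0.7: stop.
Read off R at T=0.7: 3

R at T = 3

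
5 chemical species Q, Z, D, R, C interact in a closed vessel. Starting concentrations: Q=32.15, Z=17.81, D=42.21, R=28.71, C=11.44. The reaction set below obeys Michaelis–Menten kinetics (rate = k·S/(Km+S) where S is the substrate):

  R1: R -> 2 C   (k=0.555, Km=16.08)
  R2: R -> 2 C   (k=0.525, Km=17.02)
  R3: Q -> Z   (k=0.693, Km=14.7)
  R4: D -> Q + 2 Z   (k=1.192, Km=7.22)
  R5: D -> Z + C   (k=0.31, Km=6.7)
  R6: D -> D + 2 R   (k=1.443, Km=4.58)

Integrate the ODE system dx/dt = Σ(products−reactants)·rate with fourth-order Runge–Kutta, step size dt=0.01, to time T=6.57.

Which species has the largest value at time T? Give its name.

RK4 with dt=0.01: 657 steps to T=6.57. Trajectory (selected grid times):
t=0.00: Q=32.15 Z=17.81 D=42.21 R=28.71 C=11.44
t=0.73: Q=32.54 Z=19.84 D=41.27 R=30.10 C=12.64
t=1.46: Q=32.93 Z=21.86 D=40.34 R=31.48 C=13.86
t=2.19: Q=33.32 Z=23.88 D=39.41 R=32.85 C=15.10
t=2.92: Q=33.70 Z=25.89 D=38.48 R=34.21 C=16.35
t=3.65: Q=34.08 Z=27.90 D=37.56 R=35.56 C=17.61
t=4.38: Q=34.46 Z=29.90 D=36.64 R=36.89 C=18.89
t=5.11: Q=34.83 Z=31.90 D=35.72 R=38.21 C=20.17
t=5.84: Q=35.19 Z=33.89 D=34.81 R=39.52 C=21.47
t=6.57: Q=35.55 Z=35.87 D=33.90 R=40.82 C=22.77
At T=6.57: Q=35.55 Z=35.87 D=33.90 R=40.82 C=22.77; the largest is R.

Dominant species at T: R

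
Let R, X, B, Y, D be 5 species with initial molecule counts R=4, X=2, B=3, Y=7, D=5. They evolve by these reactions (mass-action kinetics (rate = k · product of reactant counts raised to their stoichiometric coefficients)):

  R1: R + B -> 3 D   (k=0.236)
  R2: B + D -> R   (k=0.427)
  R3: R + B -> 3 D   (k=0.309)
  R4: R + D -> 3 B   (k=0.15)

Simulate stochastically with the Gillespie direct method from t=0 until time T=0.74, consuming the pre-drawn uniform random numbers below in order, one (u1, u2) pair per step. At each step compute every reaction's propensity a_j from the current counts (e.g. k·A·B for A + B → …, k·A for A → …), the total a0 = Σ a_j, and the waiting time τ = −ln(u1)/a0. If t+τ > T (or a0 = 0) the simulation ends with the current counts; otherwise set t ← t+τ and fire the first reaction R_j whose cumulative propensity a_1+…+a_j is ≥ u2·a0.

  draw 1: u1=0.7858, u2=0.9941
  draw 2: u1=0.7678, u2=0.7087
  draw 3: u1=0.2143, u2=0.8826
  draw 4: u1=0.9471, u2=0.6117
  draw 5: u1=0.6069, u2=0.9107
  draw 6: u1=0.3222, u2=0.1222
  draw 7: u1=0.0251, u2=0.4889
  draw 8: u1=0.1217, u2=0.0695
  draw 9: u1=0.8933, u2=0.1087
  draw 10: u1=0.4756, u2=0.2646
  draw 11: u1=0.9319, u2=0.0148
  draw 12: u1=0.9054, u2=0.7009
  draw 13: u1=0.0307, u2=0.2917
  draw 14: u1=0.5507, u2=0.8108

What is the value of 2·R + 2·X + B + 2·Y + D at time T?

Value at T = 34

Check how each reaction changes W = 2·R + 2·X + B + 2·Y + D (weight of products minus weight of reactants):
R1: R + B -> 3 D: (1·3) − (2·1 + 1·1) = 3 − 3 = 0
R2: B + D -> R: (2·1) − (1·1 + 1·1) = 2 − 2 = 0
R3: R + B -> 3 D: (1·3) − (2·1 + 1·1) = 3 − 3 = 0
R4: R + D -> 3 B: (1·3) − (2·1 + 1·1) = 3 − 3 = 0
Every reaction leaves W unchanged, so W is conserved and no simulation is needed: W(T) = W(0) = 2·4 + 2·2 + 3 + 2·7 + 5 = 34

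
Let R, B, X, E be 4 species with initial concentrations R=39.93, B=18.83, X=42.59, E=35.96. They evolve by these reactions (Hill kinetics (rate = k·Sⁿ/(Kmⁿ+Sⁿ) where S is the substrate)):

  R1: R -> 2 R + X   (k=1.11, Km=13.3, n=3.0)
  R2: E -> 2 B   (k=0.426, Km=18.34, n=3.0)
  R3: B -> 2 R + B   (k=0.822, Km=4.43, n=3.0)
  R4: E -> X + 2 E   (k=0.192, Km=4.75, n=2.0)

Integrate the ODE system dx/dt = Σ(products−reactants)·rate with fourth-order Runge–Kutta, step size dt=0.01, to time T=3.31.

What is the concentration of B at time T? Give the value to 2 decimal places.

B at T = 21.31

RK4 with dt=0.01: 331 steps to T=3.31. Trajectory (selected grid times):
t=0.00: R=39.93 B=18.83 X=42.59 E=35.96
t=0.37: R=40.93 B=19.11 X=43.06 E=35.89
t=0.74: R=41.93 B=19.39 X=43.52 E=35.82
t=1.10: R=42.90 B=19.66 X=43.98 E=35.75
t=1.47: R=43.90 B=19.93 X=44.45 E=35.69
t=1.84: R=44.90 B=20.21 X=44.92 E=35.62
t=2.21: R=45.90 B=20.49 X=45.39 E=35.55
t=2.57: R=46.88 B=20.76 X=45.85 E=35.48
t=2.94: R=47.88 B=21.04 X=46.32 E=35.41
t=3.31: R=48.89 B=21.31 X=46.79 E=35.34
Read off B at T=3.31: 21.31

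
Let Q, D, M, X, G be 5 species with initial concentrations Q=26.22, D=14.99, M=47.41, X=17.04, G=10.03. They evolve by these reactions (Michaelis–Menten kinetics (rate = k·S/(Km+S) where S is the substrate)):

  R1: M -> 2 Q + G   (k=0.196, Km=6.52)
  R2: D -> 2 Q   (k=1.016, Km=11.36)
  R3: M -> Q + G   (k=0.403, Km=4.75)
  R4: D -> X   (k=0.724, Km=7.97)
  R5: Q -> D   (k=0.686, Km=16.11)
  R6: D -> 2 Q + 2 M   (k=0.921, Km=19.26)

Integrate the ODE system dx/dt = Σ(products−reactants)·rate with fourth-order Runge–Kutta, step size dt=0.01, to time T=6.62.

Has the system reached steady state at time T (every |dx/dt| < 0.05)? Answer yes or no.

Steady state at T: no

RK4 with dt=0.01: 662 steps to T=6.62. Trajectory (selected grid times):
t=0.00: Q=26.22 D=14.99 M=47.41 X=17.04 G=10.03
t=0.74: Q=27.86 D=14.24 M=47.60 X=17.39 G=10.43
t=1.47: Q=29.44 D=13.54 M=47.77 X=17.72 G=10.82
t=2.21: Q=31.00 D=12.86 M=47.92 X=18.06 G=11.22
t=2.94: Q=32.49 D=12.21 M=48.06 X=18.38 G=11.61
t=3.68: Q=33.97 D=11.59 M=48.18 X=18.70 G=12.01
t=4.41: Q=35.38 D=11.00 M=48.29 X=19.01 G=12.41
t=5.15: Q=36.78 D=10.44 M=48.37 X=19.32 G=12.81
t=5.88: Q=38.11 D=9.91 M=48.44 X=19.61 G=13.20
t=6.62: Q=39.42 D=9.40 M=48.50 X=19.91 G=13.60
Rates at T: R1=0.1728, R2=0.4600, R3=0.3671, R4=0.3918, R5=0.4870, R6=0.3021
dx/dt at T (Σ net stoichiometry × rate): Q=+1.7498, D=-0.6669, M=+0.0643, X=+0.3918, G=+0.5398
Largest |dx/dt| is |+1.7498| (Q) ≥ 0.05 → not steady.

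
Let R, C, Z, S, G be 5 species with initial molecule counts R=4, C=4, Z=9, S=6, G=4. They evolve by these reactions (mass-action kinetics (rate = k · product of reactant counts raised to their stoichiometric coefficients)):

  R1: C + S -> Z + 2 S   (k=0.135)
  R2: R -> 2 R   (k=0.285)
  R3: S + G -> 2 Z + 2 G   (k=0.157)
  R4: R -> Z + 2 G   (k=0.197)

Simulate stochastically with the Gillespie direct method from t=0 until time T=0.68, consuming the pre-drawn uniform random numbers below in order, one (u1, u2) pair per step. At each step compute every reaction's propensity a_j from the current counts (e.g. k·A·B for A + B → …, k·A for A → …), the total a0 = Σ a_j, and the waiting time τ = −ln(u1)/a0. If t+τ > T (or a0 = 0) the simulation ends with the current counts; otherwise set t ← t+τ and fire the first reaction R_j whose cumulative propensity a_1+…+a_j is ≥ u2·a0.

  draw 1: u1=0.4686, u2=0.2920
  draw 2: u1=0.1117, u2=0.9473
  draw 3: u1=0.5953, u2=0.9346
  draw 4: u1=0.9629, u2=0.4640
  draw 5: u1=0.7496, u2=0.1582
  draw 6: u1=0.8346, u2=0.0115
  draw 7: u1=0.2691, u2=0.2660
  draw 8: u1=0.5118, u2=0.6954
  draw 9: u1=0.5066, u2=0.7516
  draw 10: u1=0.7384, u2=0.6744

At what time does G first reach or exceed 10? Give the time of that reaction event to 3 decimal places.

Threshold first reached at t = 0.602

t=0.000: R=4 C=4 Z=9 S=6 G=4
Draw 1: a1=3.240, a2=1.140, a3=3.768, a4=0.788, a0=8.936; τ=−ln(0.4686)/8.936=0.085 → t=0.085; u2·a0=0.2920·8.936=2.609 ≤ a1=3.240 → R1 fires; R=4 C=3 Z=10 S=7 G=4
Draw 2: a1=2.835, a2=1.140, a3=4.396, a4=0.788, a0=9.159; τ=−ln(0.1117)/9.159=0.239 → t=0.324; u2·a0=0.9473·9.159=8.676; a1+…+a3=8.371 < 8.676 ≤ a1+…+a4=9.159 → R4 fires; R=3 C=3 Z=11 S=7 G=6
Draw 3: a1=2.835, a2=0.855, a3=6.594, a4=0.591, a0=10.875; τ=−ln(0.5953)/10.875=0.048 → t=0.372; u2·a0=0.9346·10.875=10.164; a1+a2=3.690 < 10.164 ≤ a1+…+a3=10.284 → R3 fires; R=3 C=3 Z=13 S=6 G=7
Draw 4: a1=2.430, a2=0.855, a3=6.594, a4=0.591, a0=10.470; τ=−ln(0.9629)/10.470=0.004 → t=0.375; u2·a0=0.4640·10.470=4.858; a1+a2=3.285 < 4.858 ≤ a1+…+a3=9.879 → R3 fires; R=3 C=3 Z=15 S=5 G=8
Draw 5: a1=2.025, a2=0.855, a3=6.280, a4=0.591, a0=9.751; τ=−ln(0.7496)/9.751=0.030 → t=0.405; u2·a0=0.1582·9.751=1.543 ≤ a1=2.025 → R1 fires; R=3 C=2 Z=16 S=6 G=8
Draw 6: a1=1.620, a2=0.855, a3=7.536, a4=0.591, a0=10.602; τ=−ln(0.8346)/10.602=0.017 → t=0.422; u2·a0=0.0115·10.602=0.122 ≤ a1=1.620 → R1 fires; R=3 C=1 Z=17 S=7 G=8
Draw 7: a1=0.945, a2=0.855, a3=8.792, a4=0.591, a0=11.183; τ=−ln(0.2691)/11.183=0.117 → t=0.539; u2·a0=0.2660·11.183=2.975; a1+a2=1.800 < 2.975 ≤ a1+…+a3=10.592 → R3 fires; R=3 C=1 Z=19 S=6 G=9
Draw 8: a1=0.810, a2=0.855, a3=8.478, a4=0.591, a0=10.734; τ=−ln(0.5118)/10.734=0.062 → t=0.602; u2·a0=0.6954·10.734=7.464; a1+a2=1.665 < 7.464 ≤ a1+…+a3=10.143 → R3 fires; R=3 C=1 Z=21 S=5 G=10
Draw 9: a1=0.675, a2=0.855, a3=7.850, a4=0.591, a0=9.971; τ=−ln(0.5066)/9.971=0.068 → t=0.670; u2·a0=0.7516·9.971=7.494; a1+a2=1.530 < 7.494 ≤ a1+…+a3=9.380 → R3 fires; R=3 C=1 Z=23 S=4 G=11
Draw 10: a1=0.540, a2=0.855, a3=6.908, a4=0.591, a0=8.894; τ=−ln(0.7384)/8.894=0.034 → t=0.704 > T=0.68: stop.
G first becomes ≥ 10 when it reaches 10 at the event at t=0.602.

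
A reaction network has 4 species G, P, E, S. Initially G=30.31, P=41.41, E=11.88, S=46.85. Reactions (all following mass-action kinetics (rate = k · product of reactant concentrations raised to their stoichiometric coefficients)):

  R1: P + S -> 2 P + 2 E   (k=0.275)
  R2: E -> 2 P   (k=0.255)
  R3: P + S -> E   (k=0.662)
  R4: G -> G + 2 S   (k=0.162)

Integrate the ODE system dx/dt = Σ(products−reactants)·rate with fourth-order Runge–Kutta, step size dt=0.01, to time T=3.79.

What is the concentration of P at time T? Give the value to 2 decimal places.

P at T = 130.46

RK4 with dt=0.01: 379 steps to T=3.79. Trajectory (selected grid times):
t=0.00: G=30.31 P=41.41 E=11.88 S=46.85
t=0.42: G=30.31 P=34.73 E=70.29 S=0.31
t=0.84: G=30.31 P=47.83 E=68.32 S=0.22
t=1.26: G=30.31 P=60.54 E=66.50 S=0.17
t=1.68: G=30.31 P=72.89 E=64.84 S=0.14
t=2.11: G=30.31 P=85.19 E=63.31 S=0.12
t=2.53: G=30.31 P=96.89 E=61.95 S=0.11
t=2.95: G=30.31 P=108.32 E=60.73 S=0.10
t=3.37: G=30.31 P=119.50 E=59.64 S=0.09
t=3.79: G=30.31 P=130.46 E=58.65 S=0.08
Read off P at T=3.79: 130.46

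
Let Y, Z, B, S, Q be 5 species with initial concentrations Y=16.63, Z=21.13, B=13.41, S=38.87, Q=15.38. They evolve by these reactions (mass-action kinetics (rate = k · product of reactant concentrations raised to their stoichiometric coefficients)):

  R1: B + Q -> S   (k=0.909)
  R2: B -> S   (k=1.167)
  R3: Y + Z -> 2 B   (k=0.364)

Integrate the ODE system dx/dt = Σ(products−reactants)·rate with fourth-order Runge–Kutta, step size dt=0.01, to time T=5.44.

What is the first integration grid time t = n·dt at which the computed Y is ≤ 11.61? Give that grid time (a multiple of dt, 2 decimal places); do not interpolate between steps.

RK4 with dt=0.01: 544 steps to T=5.44. Trajectory (selected grid times):
t=0.00: Y=16.63 Z=21.13 B=13.41 S=38.87 Q=15.38
t=0.05: Y=11.87 Z=16.37 B=14.77 S=47.02 Q=8.06
t=0.06: Y=11.20 Z=15.70 B=14.93 S=48.22 Q=7.04
t=0.60: Y=1.88 Z=6.38 B=15.95 S=65.83 Q=0.00
t=1.21: Y=0.55 Z=5.05 B=9.58 S=74.87 Q=0.00
t=1.81: Y=0.19 Z=4.69 B=5.23 S=79.92 Q=0.00
t=2.42: Y=0.07 Z=4.57 B=2.73 S=82.67 Q=0.00
t=3.02: Y=0.03 Z=4.53 B=1.42 S=84.07 Q=0.00
t=3.63: Y=0.01 Z=4.51 B=0.72 S=84.81 Q=0.00
t=4.23: Y=0.00 Z=4.50 B=0.36 S=85.17 Q=0.00
t=4.84: Y=0.00 Z=4.50 B=0.18 S=85.36 Q=0.00
t=5.44: Y=0.00 Z=4.50 B=0.09 S=85.45 Q=0.00
Y(0.05)=11.872 > 11.61 but Y(0.06)=11.199 ≤ 11.61, so the first grid time is t=0.06.

Threshold first reached at t = 0.06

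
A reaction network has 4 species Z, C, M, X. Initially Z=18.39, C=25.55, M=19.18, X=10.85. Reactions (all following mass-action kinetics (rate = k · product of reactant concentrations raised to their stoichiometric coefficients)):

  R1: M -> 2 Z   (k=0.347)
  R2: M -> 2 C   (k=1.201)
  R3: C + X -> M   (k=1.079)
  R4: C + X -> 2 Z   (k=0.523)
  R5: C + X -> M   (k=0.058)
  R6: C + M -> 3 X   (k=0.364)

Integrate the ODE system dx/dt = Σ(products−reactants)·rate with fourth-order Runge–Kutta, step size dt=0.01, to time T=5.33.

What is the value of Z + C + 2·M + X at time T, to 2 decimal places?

Value at T = 93.15

Check how each reaction changes W = Z + C + 2·M + X (weight of products minus weight of reactants):
R1: M -> 2 Z: (1·2) − (2·1) = 2 − 2 = 0
R2: M -> 2 C: (1·2) − (2·1) = 2 − 2 = 0
R3: C + X -> M: (2·1) − (1·1 + 1·1) = 2 − 2 = 0
R4: C + X -> 2 Z: (1·2) − (1·1 + 1·1) = 2 − 2 = 0
R5: C + X -> M: (2·1) − (1·1 + 1·1) = 2 − 2 = 0
R6: C + M -> 3 X: (1·3) − (1·1 + 2·1) = 3 − 3 = 0
Every reaction leaves W unchanged, so W is conserved and no simulation is needed: W(T) = W(0) = 18.39 + 25.55 + 2·19.18 + 10.85 = 93.15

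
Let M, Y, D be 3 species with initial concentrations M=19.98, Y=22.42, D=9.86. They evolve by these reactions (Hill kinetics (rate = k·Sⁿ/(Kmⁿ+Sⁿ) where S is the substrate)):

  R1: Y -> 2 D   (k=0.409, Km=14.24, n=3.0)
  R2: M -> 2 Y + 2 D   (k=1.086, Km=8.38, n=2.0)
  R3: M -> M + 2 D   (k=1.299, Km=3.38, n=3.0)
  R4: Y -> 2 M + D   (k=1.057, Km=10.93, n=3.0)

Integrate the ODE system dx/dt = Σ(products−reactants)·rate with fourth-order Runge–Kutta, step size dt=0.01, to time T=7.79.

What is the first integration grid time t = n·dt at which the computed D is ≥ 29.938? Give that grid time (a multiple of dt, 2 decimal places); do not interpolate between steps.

Threshold first reached at t = 3.30

RK4 with dt=0.01: 779 steps to T=7.79. Trajectory (selected grid times):
t=0.00: M=19.98 Y=22.42 D=9.86
t=0.87: M=20.83 Y=22.92 D=15.12
t=1.73: M=21.66 Y=23.43 D=20.36
t=2.60: M=22.51 Y=23.95 D=25.69
t=3.29: M=23.19 Y=24.37 D=29.93
t=3.30: M=23.20 Y=24.38 D=29.99
t=3.46: M=23.35 Y=24.48 D=30.98
t=4.33: M=24.21 Y=25.01 D=36.36
t=5.19: M=25.05 Y=25.55 D=41.70
t=6.06: M=25.91 Y=26.09 D=47.12
t=6.92: M=26.76 Y=26.64 D=52.50
t=7.79: M=27.62 Y=27.19 D=57.97
D(3.29)=29.929 < 29.938 but D(3.30)=29.991 ≥ 29.938, so the first grid time is t=3.30.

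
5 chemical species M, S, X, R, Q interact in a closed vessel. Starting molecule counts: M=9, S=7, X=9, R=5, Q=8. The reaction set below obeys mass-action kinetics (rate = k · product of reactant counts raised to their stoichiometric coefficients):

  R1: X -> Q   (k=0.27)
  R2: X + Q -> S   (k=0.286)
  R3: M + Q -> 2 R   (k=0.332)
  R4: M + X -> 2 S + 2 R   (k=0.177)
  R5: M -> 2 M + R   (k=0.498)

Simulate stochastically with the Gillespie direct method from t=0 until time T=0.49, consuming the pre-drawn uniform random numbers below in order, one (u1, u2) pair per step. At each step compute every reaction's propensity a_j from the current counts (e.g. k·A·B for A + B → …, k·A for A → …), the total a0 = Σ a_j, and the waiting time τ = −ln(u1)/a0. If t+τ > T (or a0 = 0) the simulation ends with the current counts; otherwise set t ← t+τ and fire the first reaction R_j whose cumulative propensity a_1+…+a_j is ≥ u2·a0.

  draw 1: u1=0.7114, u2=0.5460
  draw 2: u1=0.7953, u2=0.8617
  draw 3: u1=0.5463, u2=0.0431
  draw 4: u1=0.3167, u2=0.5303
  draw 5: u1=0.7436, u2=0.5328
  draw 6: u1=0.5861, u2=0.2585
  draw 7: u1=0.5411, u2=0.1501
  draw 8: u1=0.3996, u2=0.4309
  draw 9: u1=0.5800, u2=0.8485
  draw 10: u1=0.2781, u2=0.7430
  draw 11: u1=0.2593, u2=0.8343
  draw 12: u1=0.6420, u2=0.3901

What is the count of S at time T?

t=0.000: M=9 S=7 X=9 R=5 Q=8
Draw 1: a1=2.430, a2=20.592, a3=23.904, a4=14.337, a5=4.482, a0=65.745; τ=−ln(0.7114)/65.745=0.005 → t=0.005; u2·a0=0.5460·65.745=35.897; a1+a2=23.022 < 35.897 ≤ a1+…+a3=46.926 → R3 fires; M=8 S=7 X=9 R=7 Q=7
Draw 2: a1=2.430, a2=18.018, a3=18.592, a4=12.744, a5=3.984, a0=55.768; τ=−ln(0.7953)/55.768=0.004 → t=0.009; u2·a0=0.8617·55.768=48.055; a1+…+a3=39.040 < 48.055 ≤ a1+…+a4=51.784 → R4 fires; M=7 S=9 X=8 R=9 Q=7
Draw 3: a1=2.160, a2=16.016, a3=16.268, a4=9.912, a5=3.486, a0=47.842; τ=−ln(0.5463)/47.842=0.013 → t=0.022; u2·a0=0.0431·47.842=2.062 ≤ a1=2.160 → R1 fires; M=7 S=9 X=7 R=9 Q=8
Draw 4: a1=1.890, a2=16.016, a3=18.592, a4=8.673, a5=3.486, a0=48.657; τ=−ln(0.3167)/48.657=0.024 → t=0.046; u2·a0=0.5303·48.657=25.803; a1+a2=17.906 < 25.803 ≤ a1+…+a3=36.498 → R3 fires; M=6 S=9 X=7 R=11 Q=7
Draw 5: a1=1.890, a2=14.014, a3=13.944, a4=7.434, a5=2.988, a0=40.270; τ=−ln(0.7436)/40.270=0.007 → t=0.053; u2·a0=0.5328·40.270=21.456; a1+a2=15.904 < 21.456 ≤ a1+…+a3=29.848 → R3 fires; M=5 S=9 X=7 R=13 Q=6
Draw 6: a1=1.890, a2=12.012, a3=9.960, a4=6.195, a5=2.490, a0=32.547; τ=−ln(0.5861)/32.547=0.016 → t=0.069; u2·a0=0.2585·32.547=8.413; a1=1.890 < 8.413 ≤ a1+a2=13.902 → R2 fires; M=5 S=10 X=6 R=13 Q=5
Draw 7: a1=1.620, a2=8.580, a3=8.300, a4=5.310, a5=2.490, a0=26.300; τ=−ln(0.5411)/26.300=0.023 → t=0.093; u2·a0=0.1501·26.300=3.948; a1=1.620 < 3.948 ≤ a1+a2=10.200 → R2 fires; M=5 S=11 X=5 R=13 Q=4
Draw 8: a1=1.350, a2=5.720, a3=6.640, a4=4.425, a5=2.490, a0=20.625; τ=−ln(0.3996)/20.625=0.044 → t=0.137; u2·a0=0.4309·20.625=8.887; a1+a2=7.070 < 8.887 ≤ a1+…+a3=13.710 → R3 fires; M=4 S=11 X=5 R=15 Q=3
Draw 9: a1=1.350, a2=4.290, a3=3.984, a4=3.540, a5=1.992, a0=15.156; τ=−ln(0.5800)/15.156=0.036 → t=0.173; u2·a0=0.8485·15.156=12.860; a1+…+a3=9.624 < 12.860 ≤ a1+…+a4=13.164 → R4 fires; M=3 S=13 X=4 R=17 Q=3
Draw 10: a1=1.080, a2=3.432, a3=2.988, a4=2.124, a5=1.494, a0=11.118; τ=−ln(0.2781)/11.118=0.115 → t=0.288; u2·a0=0.7430·11.118=8.261; a1+…+a3=7.500 < 8.261 ≤ a1+…+a4=9.624 → R4 fires; M=2 S=15 X=3 R=19 Q=3
Draw 11: a1=0.810, a2=2.574, a3=1.992, a4=1.062, a5=0.996, a0=7.434; τ=−ln(0.2593)/7.434=0.182 → t=0.470; u2·a0=0.8343·7.434=6.202; a1+…+a3=5.376 < 6.202 ≤ a1+…+a4=6.438 → R4 fires; M=1 S=17 X=2 R=21 Q=3
Draw 12: a1=0.540, a2=1.716, a3=0.996, a4=0.354, a5=0.498, a0=4.104; τ=−ln(0.6420)/4.104=0.108 → t=0.578 > T=0.49: stop.
Read off S at T=0.49: 17

S at T = 17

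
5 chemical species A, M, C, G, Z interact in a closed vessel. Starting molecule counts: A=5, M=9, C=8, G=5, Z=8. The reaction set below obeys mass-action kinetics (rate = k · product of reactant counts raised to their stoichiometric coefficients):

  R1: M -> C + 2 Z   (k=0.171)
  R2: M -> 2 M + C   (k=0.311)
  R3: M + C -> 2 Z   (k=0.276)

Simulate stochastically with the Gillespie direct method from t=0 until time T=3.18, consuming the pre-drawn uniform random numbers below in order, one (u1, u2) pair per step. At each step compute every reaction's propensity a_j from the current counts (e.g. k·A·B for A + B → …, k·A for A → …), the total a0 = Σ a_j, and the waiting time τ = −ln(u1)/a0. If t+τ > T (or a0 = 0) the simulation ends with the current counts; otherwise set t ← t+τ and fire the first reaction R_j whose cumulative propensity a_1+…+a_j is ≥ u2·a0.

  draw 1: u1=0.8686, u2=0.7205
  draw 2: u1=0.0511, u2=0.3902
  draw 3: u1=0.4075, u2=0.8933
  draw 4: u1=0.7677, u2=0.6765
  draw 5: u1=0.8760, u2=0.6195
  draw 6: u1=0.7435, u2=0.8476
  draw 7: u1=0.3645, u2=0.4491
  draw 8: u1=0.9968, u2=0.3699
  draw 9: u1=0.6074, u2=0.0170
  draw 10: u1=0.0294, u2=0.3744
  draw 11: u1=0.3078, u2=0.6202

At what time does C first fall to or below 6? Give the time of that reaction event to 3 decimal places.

t=0.000: A=5 M=9 C=8 G=5 Z=8
Draw 1: a1=1.539, a2=2.799, a3=19.872, a0=24.210; τ=−ln(0.8686)/24.210=0.006 → t=0.006; u2·a0=0.7205·24.210=17.443; a1+a2=4.338 < 17.443 ≤ a1+…+a3=24.210 → R3 fires; A=5 M=8 C=7 G=5 Z=10
Draw 2: a1=1.368, a2=2.488, a3=15.456, a0=19.312; τ=−ln(0.0511)/19.312=0.154 → t=0.160; u2·a0=0.3902·19.312=7.536; a1+a2=3.856 < 7.536 ≤ a1+…+a3=19.312 → R3 fires; A=5 M=7 C=6 G=5 Z=12
Draw 3: a1=1.197, a2=2.177, a3=11.592, a0=14.966; τ=−ln(0.4075)/14.966=0.060 → t=0.220; u2·a0=0.8933·14.966=13.369; a1+a2=3.374 < 13.369 ≤ a1+…+a3=14.966 → R3 fires; A=5 M=6 C=5 G=5 Z=14
Draw 4: a1=1.026, a2=1.866, a3=8.280, a0=11.172; τ=−ln(0.7677)/11.172=0.024 → t=0.243; u2·a0=0.6765·11.172=7.558; a1+a2=2.892 < 7.558 ≤ a1+…+a3=11.172 → R3 fires; A=5 M=5 C=4 G=5 Z=16
Draw 5: a1=0.855, a2=1.555, a3=5.520, a0=7.930; τ=−ln(0.8760)/7.930=0.017 → t=0.260; u2·a0=0.6195·7.930=4.913; a1+a2=2.410 < 4.913 ≤ a1+…+a3=7.930 → R3 fires; A=5 M=4 C=3 G=5 Z=18
Draw 6: a1=0.684, a2=1.244, a3=3.312, a0=5.240; τ=−ln(0.7435)/5.240=0.057 → t=0.317; u2·a0=0.8476·5.240=4.441; a1+a2=1.928 < 4.441 ≤ a1+…+a3=5.240 → R3 fires; A=5 M=3 C=2 G=5 Z=20
Draw 7: a1=0.513, a2=0.933, a3=1.656, a0=3.102; τ=−ln(0.3645)/3.102=0.325 → t=0.642; u2·a0=0.4491·3.102=1.393; a1=0.513 < 1.393 ≤ a1+a2=1.446 → R2 fires; A=5 M=4 C=3 G=5 Z=20
Draw 8: a1=0.684, a2=1.244, a3=3.312, a0=5.240; τ=−ln(0.9968)/5.240=0.001 → t=0.643; u2·a0=0.3699·5.240=1.938; a1+a2=1.928 < 1.938 ≤ a1+…+a3=5.240 → R3 fires; A=5 M=3 C=2 G=5 Z=22
Draw 9: a1=0.513, a2=0.933, a3=1.656, a0=3.102; τ=−ln(0.6074)/3.102=0.161 → t=0.803; u2·a0=0.0170·3.102=0.053 ≤ a1=0.513 → R1 fires; A=5 M=2 C=3 G=5 Z=24
Draw 10: a1=0.342, a2=0.622, a3=1.656, a0=2.620; τ=−ln(0.0294)/2.620=1.346 → t=2.149; u2·a0=0.3744·2.620=0.981; a1+a2=0.964 < 0.981 ≤ a1+…+a3=2.620 → R3 fires; A=5 M=1 C=2 G=5 Z=26
Draw 11: a1=0.171, a2=0.311, a3=0.552, a0=1.034; τ=−ln(0.3078)/1.034=1.140 → t=3.289 > T=3.18: stop.
C first becomes ≤ 6 when it reaches 6 at the event at t=0.160.

Threshold first reached at t = 0.160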